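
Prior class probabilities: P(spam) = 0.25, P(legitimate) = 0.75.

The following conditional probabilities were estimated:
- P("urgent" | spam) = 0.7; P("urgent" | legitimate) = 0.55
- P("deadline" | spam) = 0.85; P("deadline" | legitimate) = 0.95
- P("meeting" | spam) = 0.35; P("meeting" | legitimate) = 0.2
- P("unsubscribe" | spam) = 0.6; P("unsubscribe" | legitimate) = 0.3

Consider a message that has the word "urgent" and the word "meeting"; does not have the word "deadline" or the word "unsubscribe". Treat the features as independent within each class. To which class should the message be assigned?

spam

spam: 0.25 × 0.7 × (1−0.85) × 0.35 × (1−0.6) = 0.003675
legitimate: 0.75 × 0.55 × (1−0.95) × 0.2 × (1−0.3) = 0.0028875
Highest score → spam.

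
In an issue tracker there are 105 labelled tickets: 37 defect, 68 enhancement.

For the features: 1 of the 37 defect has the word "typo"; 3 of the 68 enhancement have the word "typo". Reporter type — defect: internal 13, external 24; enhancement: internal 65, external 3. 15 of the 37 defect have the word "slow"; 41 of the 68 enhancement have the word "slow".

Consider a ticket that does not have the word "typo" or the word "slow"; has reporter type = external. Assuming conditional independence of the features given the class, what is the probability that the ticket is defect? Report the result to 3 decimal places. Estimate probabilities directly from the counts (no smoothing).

defect: (37/105) × (36/37) × (24/37) × (22/37) ≈ 0.132234
enhancement: (68/105) × (65/68) × (3/68) × (27/68) ≈ 0.010844
P(defect | x) = 0.132234 / 0.143078 ≈ 0.924

0.924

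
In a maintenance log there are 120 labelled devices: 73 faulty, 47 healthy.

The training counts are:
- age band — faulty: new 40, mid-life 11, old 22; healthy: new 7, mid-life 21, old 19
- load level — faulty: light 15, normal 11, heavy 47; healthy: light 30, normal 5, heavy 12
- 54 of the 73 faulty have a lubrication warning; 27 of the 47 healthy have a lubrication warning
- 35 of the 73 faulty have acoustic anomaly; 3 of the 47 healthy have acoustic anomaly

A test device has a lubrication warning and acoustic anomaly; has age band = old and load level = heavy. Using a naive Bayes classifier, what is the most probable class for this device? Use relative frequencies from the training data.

faulty

faulty: (73/120) × (22/73) × (47/73) × (54/73) × (35/73) ≈ 0.0418632
healthy: (47/120) × (19/47) × (12/47) × (27/47) × (3/47) ≈ 0.00148233
Highest score → faulty.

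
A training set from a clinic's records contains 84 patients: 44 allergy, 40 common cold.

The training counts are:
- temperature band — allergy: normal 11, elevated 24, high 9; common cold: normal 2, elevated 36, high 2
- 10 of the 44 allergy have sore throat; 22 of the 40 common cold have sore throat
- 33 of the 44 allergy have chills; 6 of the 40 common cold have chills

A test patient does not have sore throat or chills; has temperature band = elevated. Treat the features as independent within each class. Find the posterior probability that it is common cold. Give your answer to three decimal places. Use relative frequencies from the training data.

0.748

allergy: (44/84) × (24/44) × (34/44) × (11/44) ≈ 0.0551948
common cold: (40/84) × (36/40) × (18/40) × (34/40) ≈ 0.163929
P(common cold | x) = 0.163929 / 0.2191238 ≈ 0.748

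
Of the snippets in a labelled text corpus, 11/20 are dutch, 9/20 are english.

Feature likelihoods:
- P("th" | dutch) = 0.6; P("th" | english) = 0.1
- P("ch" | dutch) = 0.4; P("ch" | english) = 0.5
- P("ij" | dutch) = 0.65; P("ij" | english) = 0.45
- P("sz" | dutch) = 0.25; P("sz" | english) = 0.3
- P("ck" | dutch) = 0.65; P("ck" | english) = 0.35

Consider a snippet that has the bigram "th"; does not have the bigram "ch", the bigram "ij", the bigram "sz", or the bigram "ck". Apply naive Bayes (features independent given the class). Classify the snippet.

dutch: 0.55 × 0.6 × (1−0.4) × (1−0.65) × (1−0.25) × (1−0.65) = 0.01819125
english: 0.45 × 0.1 × (1−0.5) × (1−0.45) × (1−0.3) × (1−0.35) = 0.005630625
Highest score → dutch.

dutch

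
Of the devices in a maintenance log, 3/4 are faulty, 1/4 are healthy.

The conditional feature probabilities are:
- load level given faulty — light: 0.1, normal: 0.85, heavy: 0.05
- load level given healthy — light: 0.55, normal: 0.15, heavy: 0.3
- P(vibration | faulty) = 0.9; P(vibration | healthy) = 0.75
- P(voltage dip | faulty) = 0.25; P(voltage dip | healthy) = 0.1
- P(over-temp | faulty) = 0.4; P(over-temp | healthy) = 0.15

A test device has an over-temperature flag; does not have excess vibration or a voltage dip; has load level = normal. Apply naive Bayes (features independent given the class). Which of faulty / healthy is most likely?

faulty: 0.75 × 0.85 × (1−0.9) × (1−0.25) × 0.4 = 0.019125
healthy: 0.25 × 0.15 × (1−0.75) × (1−0.1) × 0.15 = 0.001265625
Highest score → faulty.

faulty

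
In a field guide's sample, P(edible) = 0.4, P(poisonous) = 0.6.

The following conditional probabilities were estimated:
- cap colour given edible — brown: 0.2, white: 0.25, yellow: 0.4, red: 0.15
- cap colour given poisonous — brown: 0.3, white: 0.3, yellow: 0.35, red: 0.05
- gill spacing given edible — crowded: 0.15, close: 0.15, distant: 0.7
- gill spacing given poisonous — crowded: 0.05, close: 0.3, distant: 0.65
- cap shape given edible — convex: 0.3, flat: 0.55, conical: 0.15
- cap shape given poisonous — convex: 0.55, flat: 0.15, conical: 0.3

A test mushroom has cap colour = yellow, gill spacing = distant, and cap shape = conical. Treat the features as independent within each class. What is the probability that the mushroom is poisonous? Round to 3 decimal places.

edible: 0.4 × 0.4 × 0.7 × 0.15 = 0.0168
poisonous: 0.6 × 0.35 × 0.65 × 0.3 = 0.04095
P(poisonous | x) = 0.04095 / 0.05775 ≈ 0.709

0.709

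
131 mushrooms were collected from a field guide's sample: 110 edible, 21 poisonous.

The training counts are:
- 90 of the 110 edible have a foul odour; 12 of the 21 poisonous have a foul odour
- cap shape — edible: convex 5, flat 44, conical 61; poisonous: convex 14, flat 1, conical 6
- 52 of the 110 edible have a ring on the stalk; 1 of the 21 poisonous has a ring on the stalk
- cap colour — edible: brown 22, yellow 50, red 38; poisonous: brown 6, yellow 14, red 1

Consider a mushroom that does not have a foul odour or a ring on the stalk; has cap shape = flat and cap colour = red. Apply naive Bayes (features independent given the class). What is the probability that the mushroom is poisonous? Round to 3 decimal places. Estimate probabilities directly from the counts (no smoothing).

0.013

edible: (110/131) × (20/110) × (44/110) × (58/110) × (38/110) ≈ 0.0111236
poisonous: (21/131) × (9/21) × (1/21) × (20/21) × (1/21) ≈ 0.000148369
P(poisonous | x) = 0.000148369 / 0.011271969 ≈ 0.013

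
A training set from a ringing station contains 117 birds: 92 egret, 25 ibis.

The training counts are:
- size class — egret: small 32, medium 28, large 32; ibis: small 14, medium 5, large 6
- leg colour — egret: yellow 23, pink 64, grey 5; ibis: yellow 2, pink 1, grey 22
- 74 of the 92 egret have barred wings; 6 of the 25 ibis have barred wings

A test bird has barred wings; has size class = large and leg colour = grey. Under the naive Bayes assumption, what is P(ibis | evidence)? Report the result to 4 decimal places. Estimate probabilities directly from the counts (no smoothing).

egret: (92/117) × (32/92) × (5/92) × (74/92) ≈ 0.0119561
ibis: (25/117) × (6/25) × (22/25) × (6/25) ≈ 0.0108308
P(ibis | x) = 0.0108308 / 0.0227869 ≈ 0.4753

0.4753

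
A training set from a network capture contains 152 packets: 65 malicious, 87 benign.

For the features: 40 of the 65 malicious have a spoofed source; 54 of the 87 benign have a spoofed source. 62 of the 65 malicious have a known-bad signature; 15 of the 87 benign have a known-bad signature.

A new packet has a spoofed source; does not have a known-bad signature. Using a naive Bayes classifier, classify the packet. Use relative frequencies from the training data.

benign

malicious: (65/152) × (40/65) × (3/65) ≈ 0.0121457
benign: (87/152) × (54/87) × (72/87) ≈ 0.294011
Highest score → benign.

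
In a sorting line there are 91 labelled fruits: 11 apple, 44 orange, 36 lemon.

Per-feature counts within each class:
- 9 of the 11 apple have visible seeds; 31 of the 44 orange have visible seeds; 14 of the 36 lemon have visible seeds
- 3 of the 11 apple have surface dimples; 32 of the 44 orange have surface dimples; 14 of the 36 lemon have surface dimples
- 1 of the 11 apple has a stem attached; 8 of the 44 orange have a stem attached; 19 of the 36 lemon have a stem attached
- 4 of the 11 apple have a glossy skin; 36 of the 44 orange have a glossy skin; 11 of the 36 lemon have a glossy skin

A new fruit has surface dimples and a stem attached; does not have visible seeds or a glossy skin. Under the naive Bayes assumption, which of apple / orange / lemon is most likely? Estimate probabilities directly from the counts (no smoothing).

lemon

apple: (11/91) × (2/11) × (3/11) × (1/11) × (7/11) ≈ 0.000346761
orange: (44/91) × (13/44) × (32/44) × (8/44) × (8/44) ≈ 0.00343458
lemon: (36/91) × (22/36) × (14/36) × (19/36) × (25/36) ≈ 0.0344584
Highest score → lemon.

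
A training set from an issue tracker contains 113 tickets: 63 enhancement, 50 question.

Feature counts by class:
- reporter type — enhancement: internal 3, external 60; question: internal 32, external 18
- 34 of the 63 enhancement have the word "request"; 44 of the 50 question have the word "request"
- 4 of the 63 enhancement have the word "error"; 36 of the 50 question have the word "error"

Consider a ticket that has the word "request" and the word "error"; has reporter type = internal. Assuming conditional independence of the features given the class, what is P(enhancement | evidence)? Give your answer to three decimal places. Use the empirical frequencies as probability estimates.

0.005

enhancement: (63/113) × (3/63) × (34/63) × (4/63) ≈ 0.000909705
question: (50/113) × (32/50) × (44/50) × (36/50) ≈ 0.179427
P(enhancement | x) = 0.000909705 / 0.180336705 ≈ 0.005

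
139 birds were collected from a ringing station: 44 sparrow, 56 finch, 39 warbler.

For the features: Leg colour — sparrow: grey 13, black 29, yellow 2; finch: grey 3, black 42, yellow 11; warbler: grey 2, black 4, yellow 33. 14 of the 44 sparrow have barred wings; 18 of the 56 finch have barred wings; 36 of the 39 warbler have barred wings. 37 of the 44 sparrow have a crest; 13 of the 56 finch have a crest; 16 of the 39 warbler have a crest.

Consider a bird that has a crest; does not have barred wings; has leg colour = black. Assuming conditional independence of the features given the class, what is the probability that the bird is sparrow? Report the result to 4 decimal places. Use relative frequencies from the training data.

sparrow: (44/139) × (29/44) × (30/44) × (37/44) ≈ 0.119619
finch: (56/139) × (42/56) × (38/56) × (13/56) ≈ 0.0475976
warbler: (39/139) × (4/39) × (3/39) × (16/39) ≈ 0.000908149
P(sparrow | x) = 0.119619 / 0.168124749 ≈ 0.7115

0.7115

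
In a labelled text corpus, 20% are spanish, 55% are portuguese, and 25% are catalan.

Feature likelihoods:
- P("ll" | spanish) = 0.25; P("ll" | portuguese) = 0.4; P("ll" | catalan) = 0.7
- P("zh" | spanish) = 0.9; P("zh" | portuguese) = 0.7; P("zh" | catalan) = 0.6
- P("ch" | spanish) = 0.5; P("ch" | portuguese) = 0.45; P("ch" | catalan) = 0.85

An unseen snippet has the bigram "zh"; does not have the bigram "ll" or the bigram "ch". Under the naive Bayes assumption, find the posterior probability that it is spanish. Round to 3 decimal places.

spanish: 0.2 × (1−0.25) × 0.9 × (1−0.5) = 0.0675
portuguese: 0.55 × (1−0.4) × 0.7 × (1−0.45) = 0.12705
catalan: 0.25 × (1−0.7) × 0.6 × (1−0.85) = 0.00675
P(spanish | x) = 0.0675 / 0.2013 ≈ 0.335

0.335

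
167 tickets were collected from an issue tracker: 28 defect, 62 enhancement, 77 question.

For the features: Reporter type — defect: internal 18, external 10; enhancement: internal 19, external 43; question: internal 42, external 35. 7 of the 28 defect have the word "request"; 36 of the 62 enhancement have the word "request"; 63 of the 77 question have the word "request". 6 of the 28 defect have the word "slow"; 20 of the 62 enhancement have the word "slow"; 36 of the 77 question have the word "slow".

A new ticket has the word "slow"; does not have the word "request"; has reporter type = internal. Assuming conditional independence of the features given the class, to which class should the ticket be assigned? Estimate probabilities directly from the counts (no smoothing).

defect: (28/167) × (18/28) × (21/28) × (6/28) ≈ 0.0173225
enhancement: (62/167) × (19/62) × (26/62) × (20/62) ≈ 0.0153907
question: (77/167) × (42/77) × (14/77) × (36/77) ≈ 0.0213787
Highest score → question.

question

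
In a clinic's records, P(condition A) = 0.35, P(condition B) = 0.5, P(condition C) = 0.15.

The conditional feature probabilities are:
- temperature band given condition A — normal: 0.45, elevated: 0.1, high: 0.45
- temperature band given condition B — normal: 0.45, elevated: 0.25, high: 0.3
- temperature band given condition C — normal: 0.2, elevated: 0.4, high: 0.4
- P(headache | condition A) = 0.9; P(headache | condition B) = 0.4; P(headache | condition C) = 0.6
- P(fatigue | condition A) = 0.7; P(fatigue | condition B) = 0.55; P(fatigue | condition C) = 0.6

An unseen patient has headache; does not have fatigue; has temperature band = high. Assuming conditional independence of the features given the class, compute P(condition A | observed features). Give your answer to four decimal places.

0.5067

condition A: 0.35 × 0.45 × 0.9 × (1−0.7) = 0.042525
condition B: 0.5 × 0.3 × 0.4 × (1−0.55) = 0.027
condition C: 0.15 × 0.4 × 0.6 × (1−0.6) = 0.0144
P(condition A | x) = 0.042525 / 0.083925 ≈ 0.5067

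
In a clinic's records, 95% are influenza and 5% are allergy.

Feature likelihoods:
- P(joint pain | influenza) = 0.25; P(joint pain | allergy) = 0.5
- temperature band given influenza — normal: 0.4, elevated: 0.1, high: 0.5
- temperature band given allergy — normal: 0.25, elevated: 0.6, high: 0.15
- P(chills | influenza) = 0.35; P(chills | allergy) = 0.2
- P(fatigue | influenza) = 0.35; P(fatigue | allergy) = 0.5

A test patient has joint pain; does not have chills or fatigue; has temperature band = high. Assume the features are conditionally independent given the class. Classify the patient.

influenza

influenza: 0.95 × 0.25 × 0.5 × (1−0.35) × (1−0.35) = 0.050171875
allergy: 0.05 × 0.5 × 0.15 × (1−0.2) × (1−0.5) = 0.0015
Highest score → influenza.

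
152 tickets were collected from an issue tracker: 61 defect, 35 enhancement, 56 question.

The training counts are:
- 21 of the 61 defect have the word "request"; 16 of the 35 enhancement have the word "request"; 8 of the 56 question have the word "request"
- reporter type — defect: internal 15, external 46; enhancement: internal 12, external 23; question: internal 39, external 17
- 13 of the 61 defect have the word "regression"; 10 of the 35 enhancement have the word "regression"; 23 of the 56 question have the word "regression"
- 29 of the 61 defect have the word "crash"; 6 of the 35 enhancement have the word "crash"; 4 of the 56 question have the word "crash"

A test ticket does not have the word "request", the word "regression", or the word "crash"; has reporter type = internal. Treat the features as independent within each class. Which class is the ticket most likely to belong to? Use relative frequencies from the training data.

question

defect: (61/152) × (40/61) × (15/61) × (48/61) × (32/61) ≈ 0.0267122
enhancement: (35/152) × (19/35) × (12/35) × (25/35) × (29/35) ≈ 0.0253644
question: (56/152) × (48/56) × (39/56) × (33/56) × (52/56) ≈ 0.120342
Highest score → question.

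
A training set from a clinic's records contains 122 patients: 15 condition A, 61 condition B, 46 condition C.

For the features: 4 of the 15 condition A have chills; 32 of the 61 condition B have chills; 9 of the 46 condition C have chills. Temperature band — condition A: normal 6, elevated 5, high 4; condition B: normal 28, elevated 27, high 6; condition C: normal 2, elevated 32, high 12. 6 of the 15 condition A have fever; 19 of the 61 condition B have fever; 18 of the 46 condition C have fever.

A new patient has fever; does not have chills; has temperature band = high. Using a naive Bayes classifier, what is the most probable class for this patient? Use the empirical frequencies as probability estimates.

condition A: (15/122) × (11/15) × (4/15) × (6/15) ≈ 0.00961749
condition B: (61/122) × (29/61) × (6/61) × (19/61) ≈ 0.00728255
condition C: (46/122) × (37/46) × (12/46) × (18/46) ≈ 0.0309585
Highest score → condition C.

condition C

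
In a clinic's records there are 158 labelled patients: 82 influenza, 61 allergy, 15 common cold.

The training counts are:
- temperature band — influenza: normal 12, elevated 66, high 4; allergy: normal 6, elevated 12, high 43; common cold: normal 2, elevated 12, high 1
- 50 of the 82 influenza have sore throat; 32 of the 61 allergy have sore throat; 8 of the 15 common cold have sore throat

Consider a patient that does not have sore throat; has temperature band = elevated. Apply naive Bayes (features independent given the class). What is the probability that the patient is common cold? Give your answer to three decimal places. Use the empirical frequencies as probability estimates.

influenza: (82/158) × (66/82) × (32/82) ≈ 0.163013
allergy: (61/158) × (12/61) × (29/61) ≈ 0.0361071
common cold: (15/158) × (12/15) × (7/15) ≈ 0.035443
P(common cold | x) = 0.035443 / 0.2345631 ≈ 0.151

0.151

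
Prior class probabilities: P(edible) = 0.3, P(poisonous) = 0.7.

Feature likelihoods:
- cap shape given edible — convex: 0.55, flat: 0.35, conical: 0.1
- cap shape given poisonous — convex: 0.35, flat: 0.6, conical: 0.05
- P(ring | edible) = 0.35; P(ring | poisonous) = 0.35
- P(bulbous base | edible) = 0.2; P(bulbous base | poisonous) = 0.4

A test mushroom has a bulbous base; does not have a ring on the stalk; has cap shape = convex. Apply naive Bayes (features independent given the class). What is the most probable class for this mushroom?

edible: 0.3 × 0.55 × (1−0.35) × 0.2 = 0.02145
poisonous: 0.7 × 0.35 × (1−0.35) × 0.4 = 0.0637
Highest score → poisonous.

poisonous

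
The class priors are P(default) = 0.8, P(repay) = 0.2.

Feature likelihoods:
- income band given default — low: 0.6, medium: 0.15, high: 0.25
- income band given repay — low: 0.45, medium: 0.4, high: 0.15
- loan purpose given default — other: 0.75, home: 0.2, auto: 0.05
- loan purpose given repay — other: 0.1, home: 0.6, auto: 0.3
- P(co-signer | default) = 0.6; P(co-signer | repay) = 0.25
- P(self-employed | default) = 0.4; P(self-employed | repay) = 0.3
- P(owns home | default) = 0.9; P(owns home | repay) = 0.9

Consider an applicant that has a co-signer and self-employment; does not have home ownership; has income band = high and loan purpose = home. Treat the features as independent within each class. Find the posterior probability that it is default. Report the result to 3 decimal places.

default: 0.8 × 0.25 × 0.2 × 0.6 × 0.4 × (1−0.9) = 0.00096
repay: 0.2 × 0.15 × 0.6 × 0.25 × 0.3 × (1−0.9) = 0.000135
P(default | x) = 0.00096 / 0.001095 ≈ 0.877

0.877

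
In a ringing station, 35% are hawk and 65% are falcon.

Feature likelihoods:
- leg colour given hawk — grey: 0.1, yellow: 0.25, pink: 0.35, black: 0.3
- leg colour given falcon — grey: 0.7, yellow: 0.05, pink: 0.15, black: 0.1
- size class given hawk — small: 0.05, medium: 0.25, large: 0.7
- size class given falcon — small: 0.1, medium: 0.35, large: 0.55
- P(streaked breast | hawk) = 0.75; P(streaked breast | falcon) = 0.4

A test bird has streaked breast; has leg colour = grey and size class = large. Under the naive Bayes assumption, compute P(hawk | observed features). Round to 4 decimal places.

0.1551

hawk: 0.35 × 0.1 × 0.7 × 0.75 = 0.018375
falcon: 0.65 × 0.7 × 0.55 × 0.4 = 0.1001
P(hawk | x) = 0.018375 / 0.118475 ≈ 0.1551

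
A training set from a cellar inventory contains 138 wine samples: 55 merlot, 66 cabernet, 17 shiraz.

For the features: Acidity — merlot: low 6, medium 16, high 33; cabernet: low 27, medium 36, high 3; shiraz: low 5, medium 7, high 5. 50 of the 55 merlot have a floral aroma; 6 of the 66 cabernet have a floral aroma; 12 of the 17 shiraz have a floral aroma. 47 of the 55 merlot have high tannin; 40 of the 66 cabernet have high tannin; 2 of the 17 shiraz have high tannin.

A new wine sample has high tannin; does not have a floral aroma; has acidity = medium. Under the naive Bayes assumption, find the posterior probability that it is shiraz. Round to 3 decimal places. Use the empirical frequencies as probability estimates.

0.011

merlot: (55/138) × (16/55) × (5/55) × (47/55) ≈ 0.00900707
cabernet: (66/138) × (36/66) × (60/66) × (40/66) ≈ 0.14373
shiraz: (17/138) × (7/17) × (5/17) × (2/17) ≈ 0.00175518
P(shiraz | x) = 0.00175518 / 0.15449225 ≈ 0.011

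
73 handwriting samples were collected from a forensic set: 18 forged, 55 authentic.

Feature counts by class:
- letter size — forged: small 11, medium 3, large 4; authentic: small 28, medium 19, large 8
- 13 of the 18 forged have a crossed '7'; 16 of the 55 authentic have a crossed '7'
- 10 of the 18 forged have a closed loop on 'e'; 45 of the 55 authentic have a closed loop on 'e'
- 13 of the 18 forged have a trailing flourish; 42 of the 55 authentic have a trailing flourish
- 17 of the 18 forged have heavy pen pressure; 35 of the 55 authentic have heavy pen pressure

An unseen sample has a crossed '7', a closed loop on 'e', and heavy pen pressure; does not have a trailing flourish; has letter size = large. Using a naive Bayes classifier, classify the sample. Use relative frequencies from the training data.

forged

forged: (18/73) × (4/18) × (13/18) × (10/18) × (5/18) × (17/18) ≈ 0.00576779
authentic: (55/73) × (8/55) × (16/55) × (45/55) × (13/55) × (35/55) ≈ 0.00392338
Highest score → forged.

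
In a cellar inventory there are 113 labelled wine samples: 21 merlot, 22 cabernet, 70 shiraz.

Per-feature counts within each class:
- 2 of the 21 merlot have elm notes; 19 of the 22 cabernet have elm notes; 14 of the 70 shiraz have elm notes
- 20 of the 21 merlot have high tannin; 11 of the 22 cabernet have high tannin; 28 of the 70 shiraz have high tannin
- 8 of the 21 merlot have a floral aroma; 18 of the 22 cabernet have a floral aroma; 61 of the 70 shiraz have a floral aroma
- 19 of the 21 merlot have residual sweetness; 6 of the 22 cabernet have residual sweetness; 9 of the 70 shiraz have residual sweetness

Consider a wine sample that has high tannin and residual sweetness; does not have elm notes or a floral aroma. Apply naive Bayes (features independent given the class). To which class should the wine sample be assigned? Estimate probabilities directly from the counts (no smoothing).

merlot: (21/113) × (19/21) × (20/21) × (13/21) × (19/21) ≈ 0.08969
cabernet: (22/113) × (3/22) × (11/22) × (4/22) × (6/22) ≈ 0.000658232
shiraz: (70/113) × (56/70) × (28/70) × (9/70) × (9/70) ≈ 0.00327686
Highest score → merlot.

merlot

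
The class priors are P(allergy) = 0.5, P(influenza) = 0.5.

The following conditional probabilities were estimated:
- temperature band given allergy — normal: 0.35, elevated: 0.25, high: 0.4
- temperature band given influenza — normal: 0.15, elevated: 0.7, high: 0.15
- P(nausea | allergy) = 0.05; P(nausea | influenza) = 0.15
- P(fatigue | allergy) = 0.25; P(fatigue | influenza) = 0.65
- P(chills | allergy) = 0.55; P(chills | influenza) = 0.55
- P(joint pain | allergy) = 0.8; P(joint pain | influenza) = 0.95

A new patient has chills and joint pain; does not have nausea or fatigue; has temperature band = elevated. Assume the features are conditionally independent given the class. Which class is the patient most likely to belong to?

allergy: 0.5 × 0.25 × (1−0.05) × (1−0.25) × 0.55 × 0.8 = 0.0391875
influenza: 0.5 × 0.7 × (1−0.15) × (1−0.65) × 0.55 × 0.95 = 0.0544053125
Highest score → influenza.

influenza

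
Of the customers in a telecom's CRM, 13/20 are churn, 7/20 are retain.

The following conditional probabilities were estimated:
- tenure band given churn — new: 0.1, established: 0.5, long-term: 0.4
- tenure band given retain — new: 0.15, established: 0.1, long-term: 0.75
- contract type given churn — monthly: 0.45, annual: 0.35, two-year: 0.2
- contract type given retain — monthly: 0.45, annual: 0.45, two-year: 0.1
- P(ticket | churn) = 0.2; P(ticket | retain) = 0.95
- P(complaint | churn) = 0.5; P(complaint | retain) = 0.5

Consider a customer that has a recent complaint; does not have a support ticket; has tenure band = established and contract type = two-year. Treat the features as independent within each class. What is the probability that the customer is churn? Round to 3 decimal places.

0.997

churn: 0.65 × 0.5 × 0.2 × (1−0.2) × 0.5 = 0.026
retain: 0.35 × 0.1 × 0.1 × (1−0.95) × 0.5 = 0.0000875
P(churn | x) = 0.026 / 0.0260875 ≈ 0.997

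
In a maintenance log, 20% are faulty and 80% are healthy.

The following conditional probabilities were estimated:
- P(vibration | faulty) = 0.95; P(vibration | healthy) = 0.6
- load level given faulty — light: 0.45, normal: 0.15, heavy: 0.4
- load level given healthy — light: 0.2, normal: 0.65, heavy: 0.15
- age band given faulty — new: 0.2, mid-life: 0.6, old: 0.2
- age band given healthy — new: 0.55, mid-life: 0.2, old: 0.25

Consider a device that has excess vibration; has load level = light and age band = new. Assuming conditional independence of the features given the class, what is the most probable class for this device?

healthy

faulty: 0.2 × 0.95 × 0.45 × 0.2 = 0.0171
healthy: 0.8 × 0.6 × 0.2 × 0.55 = 0.0528
Highest score → healthy.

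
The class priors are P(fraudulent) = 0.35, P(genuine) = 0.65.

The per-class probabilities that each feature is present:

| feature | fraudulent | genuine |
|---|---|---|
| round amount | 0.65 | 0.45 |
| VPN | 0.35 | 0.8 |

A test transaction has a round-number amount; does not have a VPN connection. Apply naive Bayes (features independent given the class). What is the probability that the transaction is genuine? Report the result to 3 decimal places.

0.283

fraudulent: 0.35 × 0.65 × (1−0.35) = 0.147875
genuine: 0.65 × 0.45 × (1−0.8) = 0.0585
P(genuine | x) = 0.0585 / 0.206375 ≈ 0.283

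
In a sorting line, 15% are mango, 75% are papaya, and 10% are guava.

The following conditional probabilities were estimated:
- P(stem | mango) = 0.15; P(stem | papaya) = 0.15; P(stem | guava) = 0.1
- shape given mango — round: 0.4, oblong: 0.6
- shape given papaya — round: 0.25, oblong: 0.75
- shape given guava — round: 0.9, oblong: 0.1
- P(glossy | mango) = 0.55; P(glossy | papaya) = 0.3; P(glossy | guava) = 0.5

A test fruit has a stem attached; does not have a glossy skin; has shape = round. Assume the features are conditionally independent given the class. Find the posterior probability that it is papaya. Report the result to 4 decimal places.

mango: 0.15 × 0.15 × 0.4 × (1−0.55) = 0.00405
papaya: 0.75 × 0.15 × 0.25 × (1−0.3) = 0.0196875
guava: 0.1 × 0.1 × 0.9 × (1−0.5) = 0.0045
P(papaya | x) = 0.0196875 / 0.0282375 ≈ 0.6972

0.6972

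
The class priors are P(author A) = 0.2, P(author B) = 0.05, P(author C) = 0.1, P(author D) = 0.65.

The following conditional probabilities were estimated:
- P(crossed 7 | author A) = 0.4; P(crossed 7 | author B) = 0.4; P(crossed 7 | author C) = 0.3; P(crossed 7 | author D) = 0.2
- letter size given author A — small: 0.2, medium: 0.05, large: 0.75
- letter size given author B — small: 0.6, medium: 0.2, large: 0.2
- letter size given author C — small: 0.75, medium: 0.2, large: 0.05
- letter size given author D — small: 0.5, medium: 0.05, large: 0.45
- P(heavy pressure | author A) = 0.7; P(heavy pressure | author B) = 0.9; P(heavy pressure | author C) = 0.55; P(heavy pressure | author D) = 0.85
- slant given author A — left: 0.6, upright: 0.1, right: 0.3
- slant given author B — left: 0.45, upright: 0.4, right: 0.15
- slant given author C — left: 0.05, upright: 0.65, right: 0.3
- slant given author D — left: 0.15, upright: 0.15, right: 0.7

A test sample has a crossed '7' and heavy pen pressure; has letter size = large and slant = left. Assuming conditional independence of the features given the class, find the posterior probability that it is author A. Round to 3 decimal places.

0.734

author A: 0.2 × 0.4 × 0.75 × 0.7 × 0.6 = 0.0252
author B: 0.05 × 0.4 × 0.2 × 0.9 × 0.45 = 0.00162
author C: 0.1 × 0.3 × 0.05 × 0.55 × 0.05 = 0.00004125
author D: 0.65 × 0.2 × 0.45 × 0.85 × 0.15 = 0.00745875
P(author A | x) = 0.0252 / 0.03432 ≈ 0.734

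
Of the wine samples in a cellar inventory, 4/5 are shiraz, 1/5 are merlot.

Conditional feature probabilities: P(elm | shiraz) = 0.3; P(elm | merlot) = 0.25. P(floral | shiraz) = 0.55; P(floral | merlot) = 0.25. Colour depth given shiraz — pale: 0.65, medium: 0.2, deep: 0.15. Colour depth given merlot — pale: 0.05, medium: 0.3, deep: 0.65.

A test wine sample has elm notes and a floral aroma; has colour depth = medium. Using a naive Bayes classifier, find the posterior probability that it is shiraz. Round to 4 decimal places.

shiraz: 0.8 × 0.3 × 0.55 × 0.2 = 0.0264
merlot: 0.2 × 0.25 × 0.25 × 0.3 = 0.00375
P(shiraz | x) = 0.0264 / 0.03015 ≈ 0.8756

0.8756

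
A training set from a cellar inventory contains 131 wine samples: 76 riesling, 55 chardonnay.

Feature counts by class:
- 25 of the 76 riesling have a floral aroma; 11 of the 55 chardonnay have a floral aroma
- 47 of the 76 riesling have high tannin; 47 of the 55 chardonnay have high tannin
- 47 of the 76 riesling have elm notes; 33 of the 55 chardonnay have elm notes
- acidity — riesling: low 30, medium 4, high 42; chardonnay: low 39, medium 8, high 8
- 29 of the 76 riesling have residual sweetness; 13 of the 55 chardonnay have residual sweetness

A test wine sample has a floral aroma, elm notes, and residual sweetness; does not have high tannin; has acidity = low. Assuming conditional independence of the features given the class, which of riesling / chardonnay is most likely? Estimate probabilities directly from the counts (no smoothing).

riesling

riesling: (76/131) × (25/76) × (29/76) × (47/76) × (30/76) × (29/76) ≈ 0.00678312
chardonnay: (55/131) × (11/55) × (8/55) × (33/55) × (39/55) × (13/55) ≈ 0.00122824
Highest score → riesling.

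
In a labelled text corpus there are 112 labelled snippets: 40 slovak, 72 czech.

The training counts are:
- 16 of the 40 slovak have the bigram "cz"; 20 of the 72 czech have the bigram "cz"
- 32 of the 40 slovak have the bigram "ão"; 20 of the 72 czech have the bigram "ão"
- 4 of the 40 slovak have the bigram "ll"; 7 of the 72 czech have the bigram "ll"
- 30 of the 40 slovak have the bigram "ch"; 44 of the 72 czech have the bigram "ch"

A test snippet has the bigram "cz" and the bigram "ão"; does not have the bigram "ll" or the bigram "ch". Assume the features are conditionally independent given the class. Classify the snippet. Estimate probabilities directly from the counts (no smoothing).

slovak: (40/112) × (16/40) × (32/40) × (36/40) × (10/40) ≈ 0.0257143
czech: (72/112) × (20/72) × (20/72) × (65/72) × (28/72) ≈ 0.0174147
Highest score → slovak.

slovak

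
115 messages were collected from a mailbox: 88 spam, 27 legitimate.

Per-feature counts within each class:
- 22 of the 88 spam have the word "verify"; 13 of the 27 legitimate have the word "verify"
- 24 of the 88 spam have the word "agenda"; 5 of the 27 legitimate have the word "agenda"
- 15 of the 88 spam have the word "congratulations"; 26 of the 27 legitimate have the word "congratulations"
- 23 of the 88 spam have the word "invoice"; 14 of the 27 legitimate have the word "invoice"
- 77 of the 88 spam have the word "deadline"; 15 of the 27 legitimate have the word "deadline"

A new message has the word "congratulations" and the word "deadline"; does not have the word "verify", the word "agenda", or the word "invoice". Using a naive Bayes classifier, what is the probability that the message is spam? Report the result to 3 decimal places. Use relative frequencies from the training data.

0.643

spam: (88/115) × (66/88) × (64/88) × (15/88) × (65/88) × (77/88) ≈ 0.0459823
legitimate: (27/115) × (14/27) × (22/27) × (26/27) × (13/27) × (15/27) ≈ 0.0255509
P(spam | x) = 0.0459823 / 0.0715332 ≈ 0.643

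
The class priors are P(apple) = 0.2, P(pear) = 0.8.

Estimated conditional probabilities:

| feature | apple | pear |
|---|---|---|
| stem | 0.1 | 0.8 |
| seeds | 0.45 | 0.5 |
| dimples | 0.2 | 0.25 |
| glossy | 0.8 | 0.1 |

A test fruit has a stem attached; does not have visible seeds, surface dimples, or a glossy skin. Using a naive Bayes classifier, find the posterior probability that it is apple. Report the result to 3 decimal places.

0.008

apple: 0.2 × 0.1 × (1−0.45) × (1−0.2) × (1−0.8) = 0.00176
pear: 0.8 × 0.8 × (1−0.5) × (1−0.25) × (1−0.1) = 0.216
P(apple | x) = 0.00176 / 0.21776 ≈ 0.008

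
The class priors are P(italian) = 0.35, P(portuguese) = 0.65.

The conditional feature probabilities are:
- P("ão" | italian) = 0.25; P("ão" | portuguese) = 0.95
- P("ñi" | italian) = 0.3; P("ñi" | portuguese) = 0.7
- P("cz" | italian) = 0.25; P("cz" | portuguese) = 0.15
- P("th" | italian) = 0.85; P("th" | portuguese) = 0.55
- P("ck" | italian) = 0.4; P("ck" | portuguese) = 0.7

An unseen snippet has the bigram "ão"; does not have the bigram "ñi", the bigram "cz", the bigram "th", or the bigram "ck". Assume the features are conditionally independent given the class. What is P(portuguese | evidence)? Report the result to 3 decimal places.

0.837

italian: 0.35 × 0.25 × (1−0.3) × (1−0.25) × (1−0.85) × (1−0.4) = 0.004134375
portuguese: 0.65 × 0.95 × (1−0.7) × (1−0.15) × (1−0.55) × (1−0.7) = 0.0212574375
P(portuguese | x) = 0.0212574375 / 0.0253918125 ≈ 0.837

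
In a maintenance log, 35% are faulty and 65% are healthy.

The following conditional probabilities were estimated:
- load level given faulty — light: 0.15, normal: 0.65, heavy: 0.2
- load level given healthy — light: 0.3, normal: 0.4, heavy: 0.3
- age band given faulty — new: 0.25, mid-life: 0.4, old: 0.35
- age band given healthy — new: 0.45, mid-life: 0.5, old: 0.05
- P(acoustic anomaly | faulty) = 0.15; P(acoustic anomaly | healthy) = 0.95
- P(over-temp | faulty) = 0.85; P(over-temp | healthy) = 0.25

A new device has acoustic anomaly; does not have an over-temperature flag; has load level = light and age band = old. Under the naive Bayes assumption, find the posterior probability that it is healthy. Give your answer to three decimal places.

0.944

faulty: 0.35 × 0.15 × 0.35 × 0.15 × (1−0.85) = 0.0004134375
healthy: 0.65 × 0.3 × 0.05 × 0.95 × (1−0.25) = 0.006946875
P(healthy | x) = 0.006946875 / 0.0073603125 ≈ 0.944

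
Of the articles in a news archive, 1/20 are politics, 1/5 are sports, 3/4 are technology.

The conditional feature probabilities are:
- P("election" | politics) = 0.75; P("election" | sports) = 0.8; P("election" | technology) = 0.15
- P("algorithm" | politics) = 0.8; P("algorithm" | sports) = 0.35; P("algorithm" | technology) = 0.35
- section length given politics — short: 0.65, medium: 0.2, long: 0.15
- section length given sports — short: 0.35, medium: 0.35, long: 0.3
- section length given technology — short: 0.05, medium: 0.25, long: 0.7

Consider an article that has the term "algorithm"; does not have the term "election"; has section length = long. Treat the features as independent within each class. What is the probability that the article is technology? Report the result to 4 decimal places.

politics: 0.05 × (1−0.75) × 0.8 × 0.15 = 0.0015
sports: 0.2 × (1−0.8) × 0.35 × 0.3 = 0.0042
technology: 0.75 × (1−0.15) × 0.35 × 0.7 = 0.1561875
P(technology | x) = 0.1561875 / 0.1618875 ≈ 0.9648

0.9648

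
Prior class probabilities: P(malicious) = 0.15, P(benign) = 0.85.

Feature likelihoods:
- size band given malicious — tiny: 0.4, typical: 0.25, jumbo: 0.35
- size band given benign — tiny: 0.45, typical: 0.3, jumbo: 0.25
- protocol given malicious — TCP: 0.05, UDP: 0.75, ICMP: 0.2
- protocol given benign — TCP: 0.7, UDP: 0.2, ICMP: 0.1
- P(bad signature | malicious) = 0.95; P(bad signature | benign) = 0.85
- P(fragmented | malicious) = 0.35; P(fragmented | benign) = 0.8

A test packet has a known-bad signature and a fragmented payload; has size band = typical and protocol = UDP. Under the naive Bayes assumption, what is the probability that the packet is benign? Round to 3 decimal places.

0.788

malicious: 0.15 × 0.25 × 0.75 × 0.95 × 0.35 = 0.0093515625
benign: 0.85 × 0.3 × 0.2 × 0.85 × 0.8 = 0.03468
P(benign | x) = 0.03468 / 0.0440315625 ≈ 0.788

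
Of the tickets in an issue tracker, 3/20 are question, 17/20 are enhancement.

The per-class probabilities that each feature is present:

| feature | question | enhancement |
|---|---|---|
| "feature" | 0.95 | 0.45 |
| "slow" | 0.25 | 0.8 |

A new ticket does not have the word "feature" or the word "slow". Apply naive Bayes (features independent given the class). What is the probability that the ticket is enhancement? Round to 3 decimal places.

question: 0.15 × (1−0.95) × (1−0.25) = 0.005625
enhancement: 0.85 × (1−0.45) × (1−0.8) = 0.0935
P(enhancement | x) = 0.0935 / 0.099125 ≈ 0.943

0.943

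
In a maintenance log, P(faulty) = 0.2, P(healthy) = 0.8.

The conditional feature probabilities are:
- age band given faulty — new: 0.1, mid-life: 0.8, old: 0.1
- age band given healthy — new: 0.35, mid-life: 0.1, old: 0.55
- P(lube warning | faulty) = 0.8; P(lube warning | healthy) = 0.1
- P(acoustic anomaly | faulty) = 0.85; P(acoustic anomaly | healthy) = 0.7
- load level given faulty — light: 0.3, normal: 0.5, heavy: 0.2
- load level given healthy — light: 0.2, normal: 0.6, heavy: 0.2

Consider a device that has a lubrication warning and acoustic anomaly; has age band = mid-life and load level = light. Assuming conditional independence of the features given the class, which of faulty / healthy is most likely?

faulty

faulty: 0.2 × 0.8 × 0.8 × 0.85 × 0.3 = 0.03264
healthy: 0.8 × 0.1 × 0.1 × 0.7 × 0.2 = 0.00112
Highest score → faulty.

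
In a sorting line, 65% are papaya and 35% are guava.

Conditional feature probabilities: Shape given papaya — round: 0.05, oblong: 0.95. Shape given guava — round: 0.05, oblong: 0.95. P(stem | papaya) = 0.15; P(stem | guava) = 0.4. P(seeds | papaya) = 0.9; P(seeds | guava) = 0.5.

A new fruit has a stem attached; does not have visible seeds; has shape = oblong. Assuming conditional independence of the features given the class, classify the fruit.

guava

papaya: 0.65 × 0.95 × 0.15 × (1−0.9) = 0.0092625
guava: 0.35 × 0.95 × 0.4 × (1−0.5) = 0.0665
Highest score → guava.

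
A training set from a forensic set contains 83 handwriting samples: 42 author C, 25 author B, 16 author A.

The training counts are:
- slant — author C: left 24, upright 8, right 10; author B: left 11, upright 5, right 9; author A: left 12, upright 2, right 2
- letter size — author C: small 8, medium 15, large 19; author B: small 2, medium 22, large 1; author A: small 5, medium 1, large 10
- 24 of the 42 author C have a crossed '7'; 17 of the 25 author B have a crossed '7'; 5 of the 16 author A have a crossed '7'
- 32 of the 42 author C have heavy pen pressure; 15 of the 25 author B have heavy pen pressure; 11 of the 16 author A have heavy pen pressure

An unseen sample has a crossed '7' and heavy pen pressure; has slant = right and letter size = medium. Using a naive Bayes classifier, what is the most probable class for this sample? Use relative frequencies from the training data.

author B

author C: (42/83) × (10/42) × (15/42) × (24/42) × (32/42) ≈ 0.0187338
author B: (25/83) × (9/25) × (22/25) × (17/25) × (15/25) ≈ 0.038932
author A: (16/83) × (2/16) × (1/16) × (5/16) × (11/16) ≈ 0.00032356
Highest score → author B.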